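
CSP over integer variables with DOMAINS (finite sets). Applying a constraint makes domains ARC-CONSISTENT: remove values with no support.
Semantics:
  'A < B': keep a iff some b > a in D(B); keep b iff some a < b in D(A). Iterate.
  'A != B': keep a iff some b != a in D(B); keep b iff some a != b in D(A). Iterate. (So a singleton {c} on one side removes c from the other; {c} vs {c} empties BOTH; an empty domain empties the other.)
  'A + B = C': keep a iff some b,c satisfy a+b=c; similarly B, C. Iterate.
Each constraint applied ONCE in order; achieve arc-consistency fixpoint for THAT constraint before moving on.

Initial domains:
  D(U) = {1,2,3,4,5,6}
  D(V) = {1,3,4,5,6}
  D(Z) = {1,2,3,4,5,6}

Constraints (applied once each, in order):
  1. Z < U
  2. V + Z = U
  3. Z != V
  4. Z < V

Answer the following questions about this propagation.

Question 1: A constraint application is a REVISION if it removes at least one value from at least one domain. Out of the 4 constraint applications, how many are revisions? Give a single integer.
Answer: 3

Derivation:
Constraint 1 (Z < U) on D(Z)={1,2,3,4,5,6} D(U)={1,2,3,4,5,6}: Z {1,2,3,4,5,6}->{1,2,3,4,5}; U {1,2,3,4,5,6}->{2,3,4,5,6} => REVISION
Constraint 2 (V + Z = U) on D(V)={1,3,4,5,6} D(Z)={1,2,3,4,5} D(U)={2,3,4,5,6}: V {1,3,4,5,6}->{1,3,4,5} => REVISION
Constraint 3 (Z != V) on D(Z)={1,2,3,4,5} D(V)={1,3,4,5}: no change => not a revision
Constraint 4 (Z < V) on D(Z)={1,2,3,4,5} D(V)={1,3,4,5}: Z {1,2,3,4,5}->{1,2,3,4}; V {1,3,4,5}->{3,4,5} => REVISION
Total revisions = 3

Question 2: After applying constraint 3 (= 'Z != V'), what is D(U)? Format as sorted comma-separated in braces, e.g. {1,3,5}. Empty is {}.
Constraint 1 (Z < U) on D(Z)={1,2,3,4,5,6} D(U)={1,2,3,4,5,6}: Z {1,2,3,4,5,6}->{1,2,3,4,5}; U {1,2,3,4,5,6}->{2,3,4,5,6}
Constraint 2 (V + Z = U) on D(V)={1,3,4,5,6} D(Z)={1,2,3,4,5} D(U)={2,3,4,5,6}: V {1,3,4,5,6}->{1,3,4,5}
Constraint 3 (Z != V) on D(Z)={1,2,3,4,5} D(V)={1,3,4,5}: no change
So after constraint 3: D(U) = {2,3,4,5,6}

Answer: {2,3,4,5,6}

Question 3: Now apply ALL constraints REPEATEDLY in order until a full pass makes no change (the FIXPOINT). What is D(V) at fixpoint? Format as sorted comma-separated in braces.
pass 0 (initial): D(V)={1,3,4,5,6}
pass 1: U {1,2,3,4,5,6}->{2,3,4,5,6}; V {1,3,4,5,6}->{3,4,5}; Z {1,2,3,4,5,6}->{1,2,3,4}
pass 2: U {2,3,4,5,6}->{4,5,6}; Z {1,2,3,4}->{1,2,3}
pass 3: no change
Fixpoint after 3 passes: D(V) = {3,4,5}

Answer: {3,4,5}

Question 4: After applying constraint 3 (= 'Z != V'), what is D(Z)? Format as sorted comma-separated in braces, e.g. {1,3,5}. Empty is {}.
Constraint 1 (Z < U) on D(Z)={1,2,3,4,5,6} D(U)={1,2,3,4,5,6}: Z {1,2,3,4,5,6}->{1,2,3,4,5}; U {1,2,3,4,5,6}->{2,3,4,5,6}
Constraint 2 (V + Z = U) on D(V)={1,3,4,5,6} D(Z)={1,2,3,4,5} D(U)={2,3,4,5,6}: V {1,3,4,5,6}->{1,3,4,5}
Constraint 3 (Z != V) on D(Z)={1,2,3,4,5} D(V)={1,3,4,5}: no change
So after constraint 3: D(Z) = {1,2,3,4,5}

Answer: {1,2,3,4,5}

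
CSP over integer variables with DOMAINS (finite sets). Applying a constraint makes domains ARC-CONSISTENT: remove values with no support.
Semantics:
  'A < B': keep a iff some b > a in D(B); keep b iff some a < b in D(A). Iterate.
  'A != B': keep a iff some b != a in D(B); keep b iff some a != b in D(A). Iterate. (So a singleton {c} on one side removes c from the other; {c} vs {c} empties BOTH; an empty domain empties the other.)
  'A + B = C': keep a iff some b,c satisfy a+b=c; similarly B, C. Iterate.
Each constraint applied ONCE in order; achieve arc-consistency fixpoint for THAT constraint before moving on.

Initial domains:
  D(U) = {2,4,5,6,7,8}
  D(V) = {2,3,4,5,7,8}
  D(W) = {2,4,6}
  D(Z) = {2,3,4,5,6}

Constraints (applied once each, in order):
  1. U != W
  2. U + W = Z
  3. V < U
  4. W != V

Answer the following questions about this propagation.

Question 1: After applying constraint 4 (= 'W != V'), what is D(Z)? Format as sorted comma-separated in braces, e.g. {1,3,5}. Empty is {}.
Answer: {4,6}

Derivation:
Constraint 1 (U != W) on D(U)={2,4,5,6,7,8} D(W)={2,4,6}: no change
Constraint 2 (U + W = Z) on D(U)={2,4,5,6,7,8} D(W)={2,4,6} D(Z)={2,3,4,5,6}: U {2,4,5,6,7,8}->{2,4}; W {2,4,6}->{2,4}; Z {2,3,4,5,6}->{4,6}
Constraint 3 (V < U) on D(V)={2,3,4,5,7,8} D(U)={2,4}: V {2,3,4,5,7,8}->{2,3}; U {2,4}->{4}
Constraint 4 (W != V) on D(W)={2,4} D(V)={2,3}: no change
So after constraint 4: D(Z) = {4,6}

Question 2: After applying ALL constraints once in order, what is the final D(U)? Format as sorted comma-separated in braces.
Answer: {4}

Derivation:
Constraint 1 (U != W) on D(U)={2,4,5,6,7,8} D(W)={2,4,6}: no change
Constraint 2 (U + W = Z) on D(U)={2,4,5,6,7,8} D(W)={2,4,6} D(Z)={2,3,4,5,6}: U {2,4,5,6,7,8}->{2,4}; W {2,4,6}->{2,4}; Z {2,3,4,5,6}->{4,6}
Constraint 3 (V < U) on D(V)={2,3,4,5,7,8} D(U)={2,4}: V {2,3,4,5,7,8}->{2,3}; U {2,4}->{4}
Constraint 4 (W != V) on D(W)={2,4} D(V)={2,3}: no change
So after all 4 constraints: D(U) = {4}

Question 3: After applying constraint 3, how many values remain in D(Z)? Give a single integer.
Answer: 2

Derivation:
Constraint 1 (U != W) on D(U)={2,4,5,6,7,8} D(W)={2,4,6}: no change
Constraint 2 (U + W = Z) on D(U)={2,4,5,6,7,8} D(W)={2,4,6} D(Z)={2,3,4,5,6}: U {2,4,5,6,7,8}->{2,4}; W {2,4,6}->{2,4}; Z {2,3,4,5,6}->{4,6}
Constraint 3 (V < U) on D(V)={2,3,4,5,7,8} D(U)={2,4}: V {2,3,4,5,7,8}->{2,3}; U {2,4}->{4}
So after constraint 3: D(Z)={4,6}, size = 2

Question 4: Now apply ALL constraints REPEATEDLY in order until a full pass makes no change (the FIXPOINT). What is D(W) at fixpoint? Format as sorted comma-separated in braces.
Answer: {2}

Derivation:
pass 0 (initial): D(W)={2,4,6}
pass 1: U {2,4,5,6,7,8}->{4}; V {2,3,4,5,7,8}->{2,3}; W {2,4,6}->{2,4}; Z {2,3,4,5,6}->{4,6}
pass 2: V {2,3}->{3}; W {2,4}->{2}; Z {4,6}->{6}
pass 3: no change
Fixpoint after 3 passes: D(W) = {2}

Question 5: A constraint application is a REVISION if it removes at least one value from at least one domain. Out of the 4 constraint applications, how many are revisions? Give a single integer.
Constraint 1 (U != W) on D(U)={2,4,5,6,7,8} D(W)={2,4,6}: no change => not a revision
Constraint 2 (U + W = Z) on D(U)={2,4,5,6,7,8} D(W)={2,4,6} D(Z)={2,3,4,5,6}: U {2,4,5,6,7,8}->{2,4}; W {2,4,6}->{2,4}; Z {2,3,4,5,6}->{4,6} => REVISION
Constraint 3 (V < U) on D(V)={2,3,4,5,7,8} D(U)={2,4}: V {2,3,4,5,7,8}->{2,3}; U {2,4}->{4} => REVISION
Constraint 4 (W != V) on D(W)={2,4} D(V)={2,3}: no change => not a revision
Total revisions = 2

Answer: 2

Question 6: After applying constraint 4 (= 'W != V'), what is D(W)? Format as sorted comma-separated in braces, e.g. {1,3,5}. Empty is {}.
Constraint 1 (U != W) on D(U)={2,4,5,6,7,8} D(W)={2,4,6}: no change
Constraint 2 (U + W = Z) on D(U)={2,4,5,6,7,8} D(W)={2,4,6} D(Z)={2,3,4,5,6}: U {2,4,5,6,7,8}->{2,4}; W {2,4,6}->{2,4}; Z {2,3,4,5,6}->{4,6}
Constraint 3 (V < U) on D(V)={2,3,4,5,7,8} D(U)={2,4}: V {2,3,4,5,7,8}->{2,3}; U {2,4}->{4}
Constraint 4 (W != V) on D(W)={2,4} D(V)={2,3}: no change
So after constraint 4: D(W) = {2,4}

Answer: {2,4}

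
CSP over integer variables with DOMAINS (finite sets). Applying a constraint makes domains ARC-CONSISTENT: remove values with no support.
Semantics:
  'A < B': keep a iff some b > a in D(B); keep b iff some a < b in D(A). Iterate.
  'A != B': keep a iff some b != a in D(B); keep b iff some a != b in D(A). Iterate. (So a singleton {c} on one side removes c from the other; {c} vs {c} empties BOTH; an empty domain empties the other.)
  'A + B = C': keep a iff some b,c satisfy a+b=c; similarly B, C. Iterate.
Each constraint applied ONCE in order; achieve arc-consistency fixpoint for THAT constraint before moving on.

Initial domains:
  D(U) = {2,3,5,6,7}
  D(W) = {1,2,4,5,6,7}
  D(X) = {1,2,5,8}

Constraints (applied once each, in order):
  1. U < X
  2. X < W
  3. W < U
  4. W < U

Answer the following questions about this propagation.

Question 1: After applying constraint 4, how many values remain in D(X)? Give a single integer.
Answer: 1

Derivation:
Constraint 1 (U < X) on D(U)={2,3,5,6,7} D(X)={1,2,5,8}: X {1,2,5,8}->{5,8}
Constraint 2 (X < W) on D(X)={5,8} D(W)={1,2,4,5,6,7}: X {5,8}->{5}; W {1,2,4,5,6,7}->{6,7}
Constraint 3 (W < U) on D(W)={6,7} D(U)={2,3,5,6,7}: W {6,7}->{6}; U {2,3,5,6,7}->{7}
Constraint 4 (W < U) on D(W)={6} D(U)={7}: no change
So after constraint 4: D(X)={5}, size = 1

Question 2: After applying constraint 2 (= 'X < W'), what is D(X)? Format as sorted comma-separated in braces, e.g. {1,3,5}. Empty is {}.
Answer: {5}

Derivation:
Constraint 1 (U < X) on D(U)={2,3,5,6,7} D(X)={1,2,5,8}: X {1,2,5,8}->{5,8}
Constraint 2 (X < W) on D(X)={5,8} D(W)={1,2,4,5,6,7}: X {5,8}->{5}; W {1,2,4,5,6,7}->{6,7}
So after constraint 2: D(X) = {5}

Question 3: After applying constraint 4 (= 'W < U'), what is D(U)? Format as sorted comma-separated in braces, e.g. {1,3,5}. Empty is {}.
Answer: {7}

Derivation:
Constraint 1 (U < X) on D(U)={2,3,5,6,7} D(X)={1,2,5,8}: X {1,2,5,8}->{5,8}
Constraint 2 (X < W) on D(X)={5,8} D(W)={1,2,4,5,6,7}: X {5,8}->{5}; W {1,2,4,5,6,7}->{6,7}
Constraint 3 (W < U) on D(W)={6,7} D(U)={2,3,5,6,7}: W {6,7}->{6}; U {2,3,5,6,7}->{7}
Constraint 4 (W < U) on D(W)={6} D(U)={7}: no change
So after constraint 4: D(U) = {7}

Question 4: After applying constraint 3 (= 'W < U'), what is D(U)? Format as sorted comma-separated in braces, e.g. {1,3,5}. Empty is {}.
Constraint 1 (U < X) on D(U)={2,3,5,6,7} D(X)={1,2,5,8}: X {1,2,5,8}->{5,8}
Constraint 2 (X < W) on D(X)={5,8} D(W)={1,2,4,5,6,7}: X {5,8}->{5}; W {1,2,4,5,6,7}->{6,7}
Constraint 3 (W < U) on D(W)={6,7} D(U)={2,3,5,6,7}: W {6,7}->{6}; U {2,3,5,6,7}->{7}
So after constraint 3: D(U) = {7}

Answer: {7}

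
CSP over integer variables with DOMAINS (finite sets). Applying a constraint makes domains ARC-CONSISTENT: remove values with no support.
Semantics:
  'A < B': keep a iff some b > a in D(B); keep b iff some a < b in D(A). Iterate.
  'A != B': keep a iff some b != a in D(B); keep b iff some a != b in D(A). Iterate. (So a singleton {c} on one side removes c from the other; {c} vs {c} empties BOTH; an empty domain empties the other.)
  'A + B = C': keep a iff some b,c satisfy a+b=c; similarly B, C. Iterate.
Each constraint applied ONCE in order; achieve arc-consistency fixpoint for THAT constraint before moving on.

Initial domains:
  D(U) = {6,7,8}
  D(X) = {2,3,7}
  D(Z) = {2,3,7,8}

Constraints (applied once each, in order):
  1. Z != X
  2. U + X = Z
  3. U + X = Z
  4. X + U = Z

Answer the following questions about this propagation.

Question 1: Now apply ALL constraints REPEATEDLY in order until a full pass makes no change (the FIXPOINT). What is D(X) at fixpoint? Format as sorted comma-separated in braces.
Answer: {2}

Derivation:
pass 0 (initial): D(X)={2,3,7}
pass 1: U {6,7,8}->{6}; X {2,3,7}->{2}; Z {2,3,7,8}->{8}
pass 2: no change
Fixpoint after 2 passes: D(X) = {2}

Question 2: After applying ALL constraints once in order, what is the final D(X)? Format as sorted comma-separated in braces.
Answer: {2}

Derivation:
Constraint 1 (Z != X) on D(Z)={2,3,7,8} D(X)={2,3,7}: no change
Constraint 2 (U + X = Z) on D(U)={6,7,8} D(X)={2,3,7} D(Z)={2,3,7,8}: U {6,7,8}->{6}; X {2,3,7}->{2}; Z {2,3,7,8}->{8}
Constraint 3 (U + X = Z) on D(U)={6} D(X)={2} D(Z)={8}: no change
Constraint 4 (X + U = Z) on D(X)={2} D(U)={6} D(Z)={8}: no change
So after all 4 constraints: D(X) = {2}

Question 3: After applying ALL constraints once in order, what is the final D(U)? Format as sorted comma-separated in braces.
Constraint 1 (Z != X) on D(Z)={2,3,7,8} D(X)={2,3,7}: no change
Constraint 2 (U + X = Z) on D(U)={6,7,8} D(X)={2,3,7} D(Z)={2,3,7,8}: U {6,7,8}->{6}; X {2,3,7}->{2}; Z {2,3,7,8}->{8}
Constraint 3 (U + X = Z) on D(U)={6} D(X)={2} D(Z)={8}: no change
Constraint 4 (X + U = Z) on D(X)={2} D(U)={6} D(Z)={8}: no change
So after all 4 constraints: D(U) = {6}

Answer: {6}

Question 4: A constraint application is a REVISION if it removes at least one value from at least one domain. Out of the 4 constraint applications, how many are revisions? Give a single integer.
Answer: 1

Derivation:
Constraint 1 (Z != X) on D(Z)={2,3,7,8} D(X)={2,3,7}: no change => not a revision
Constraint 2 (U + X = Z) on D(U)={6,7,8} D(X)={2,3,7} D(Z)={2,3,7,8}: U {6,7,8}->{6}; X {2,3,7}->{2}; Z {2,3,7,8}->{8} => REVISION
Constraint 3 (U + X = Z) on D(U)={6} D(X)={2} D(Z)={8}: no change => not a revision
Constraint 4 (X + U = Z) on D(X)={2} D(U)={6} D(Z)={8}: no change => not a revision
Total revisions = 1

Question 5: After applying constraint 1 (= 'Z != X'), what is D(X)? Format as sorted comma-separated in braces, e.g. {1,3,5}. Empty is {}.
Answer: {2,3,7}

Derivation:
Constraint 1 (Z != X) on D(Z)={2,3,7,8} D(X)={2,3,7}: no change
So after constraint 1: D(X) = {2,3,7}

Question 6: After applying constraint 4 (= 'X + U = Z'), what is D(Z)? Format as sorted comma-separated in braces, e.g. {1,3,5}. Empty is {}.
Answer: {8}

Derivation:
Constraint 1 (Z != X) on D(Z)={2,3,7,8} D(X)={2,3,7}: no change
Constraint 2 (U + X = Z) on D(U)={6,7,8} D(X)={2,3,7} D(Z)={2,3,7,8}: U {6,7,8}->{6}; X {2,3,7}->{2}; Z {2,3,7,8}->{8}
Constraint 3 (U + X = Z) on D(U)={6} D(X)={2} D(Z)={8}: no change
Constraint 4 (X + U = Z) on D(X)={2} D(U)={6} D(Z)={8}: no change
So after constraint 4: D(Z) = {8}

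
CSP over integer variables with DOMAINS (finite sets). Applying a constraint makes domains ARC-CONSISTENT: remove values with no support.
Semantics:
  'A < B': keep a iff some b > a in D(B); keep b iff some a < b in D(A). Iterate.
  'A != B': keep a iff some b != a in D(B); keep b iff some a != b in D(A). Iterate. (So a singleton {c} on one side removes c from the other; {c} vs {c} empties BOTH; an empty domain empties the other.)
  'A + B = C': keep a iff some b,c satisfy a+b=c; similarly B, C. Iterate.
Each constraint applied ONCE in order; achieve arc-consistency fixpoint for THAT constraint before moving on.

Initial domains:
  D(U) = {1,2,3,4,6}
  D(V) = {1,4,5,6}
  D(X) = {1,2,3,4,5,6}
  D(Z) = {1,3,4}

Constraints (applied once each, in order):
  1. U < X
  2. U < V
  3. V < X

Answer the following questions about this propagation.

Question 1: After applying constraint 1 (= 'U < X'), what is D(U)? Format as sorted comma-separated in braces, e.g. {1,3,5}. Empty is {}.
Constraint 1 (U < X) on D(U)={1,2,3,4,6} D(X)={1,2,3,4,5,6}: U {1,2,3,4,6}->{1,2,3,4}; X {1,2,3,4,5,6}->{2,3,4,5,6}
So after constraint 1: D(U) = {1,2,3,4}

Answer: {1,2,3,4}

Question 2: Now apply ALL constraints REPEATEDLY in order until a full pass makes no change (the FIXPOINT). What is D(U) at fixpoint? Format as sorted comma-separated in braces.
pass 0 (initial): D(U)={1,2,3,4,6}
pass 1: U {1,2,3,4,6}->{1,2,3,4}; V {1,4,5,6}->{4,5}; X {1,2,3,4,5,6}->{5,6}
pass 2: no change
Fixpoint after 2 passes: D(U) = {1,2,3,4}

Answer: {1,2,3,4}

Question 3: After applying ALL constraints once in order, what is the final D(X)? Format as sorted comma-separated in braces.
Constraint 1 (U < X) on D(U)={1,2,3,4,6} D(X)={1,2,3,4,5,6}: U {1,2,3,4,6}->{1,2,3,4}; X {1,2,3,4,5,6}->{2,3,4,5,6}
Constraint 2 (U < V) on D(U)={1,2,3,4} D(V)={1,4,5,6}: V {1,4,5,6}->{4,5,6}
Constraint 3 (V < X) on D(V)={4,5,6} D(X)={2,3,4,5,6}: V {4,5,6}->{4,5}; X {2,3,4,5,6}->{5,6}
So after all 3 constraints: D(X) = {5,6}

Answer: {5,6}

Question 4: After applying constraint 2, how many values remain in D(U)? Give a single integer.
Constraint 1 (U < X) on D(U)={1,2,3,4,6} D(X)={1,2,3,4,5,6}: U {1,2,3,4,6}->{1,2,3,4}; X {1,2,3,4,5,6}->{2,3,4,5,6}
Constraint 2 (U < V) on D(U)={1,2,3,4} D(V)={1,4,5,6}: V {1,4,5,6}->{4,5,6}
So after constraint 2: D(U)={1,2,3,4}, size = 4

Answer: 4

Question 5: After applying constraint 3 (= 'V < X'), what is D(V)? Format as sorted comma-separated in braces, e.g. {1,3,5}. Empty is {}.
Constraint 1 (U < X) on D(U)={1,2,3,4,6} D(X)={1,2,3,4,5,6}: U {1,2,3,4,6}->{1,2,3,4}; X {1,2,3,4,5,6}->{2,3,4,5,6}
Constraint 2 (U < V) on D(U)={1,2,3,4} D(V)={1,4,5,6}: V {1,4,5,6}->{4,5,6}
Constraint 3 (V < X) on D(V)={4,5,6} D(X)={2,3,4,5,6}: V {4,5,6}->{4,5}; X {2,3,4,5,6}->{5,6}
So after constraint 3: D(V) = {4,5}

Answer: {4,5}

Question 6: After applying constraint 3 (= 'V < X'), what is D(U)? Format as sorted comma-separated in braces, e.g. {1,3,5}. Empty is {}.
Answer: {1,2,3,4}

Derivation:
Constraint 1 (U < X) on D(U)={1,2,3,4,6} D(X)={1,2,3,4,5,6}: U {1,2,3,4,6}->{1,2,3,4}; X {1,2,3,4,5,6}->{2,3,4,5,6}
Constraint 2 (U < V) on D(U)={1,2,3,4} D(V)={1,4,5,6}: V {1,4,5,6}->{4,5,6}
Constraint 3 (V < X) on D(V)={4,5,6} D(X)={2,3,4,5,6}: V {4,5,6}->{4,5}; X {2,3,4,5,6}->{5,6}
So after constraint 3: D(U) = {1,2,3,4}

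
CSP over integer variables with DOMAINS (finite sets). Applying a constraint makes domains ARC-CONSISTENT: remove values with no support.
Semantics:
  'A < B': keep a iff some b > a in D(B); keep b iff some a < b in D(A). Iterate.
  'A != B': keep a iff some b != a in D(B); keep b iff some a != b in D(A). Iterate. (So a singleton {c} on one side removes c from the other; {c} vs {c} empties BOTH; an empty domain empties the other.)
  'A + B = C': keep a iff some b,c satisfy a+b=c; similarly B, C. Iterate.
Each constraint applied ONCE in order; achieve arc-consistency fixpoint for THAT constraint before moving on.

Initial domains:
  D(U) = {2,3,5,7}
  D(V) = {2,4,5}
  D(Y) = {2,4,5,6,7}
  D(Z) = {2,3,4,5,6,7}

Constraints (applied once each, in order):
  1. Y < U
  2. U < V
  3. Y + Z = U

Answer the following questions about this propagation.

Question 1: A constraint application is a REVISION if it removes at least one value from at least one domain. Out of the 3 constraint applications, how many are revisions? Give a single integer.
Answer: 3

Derivation:
Constraint 1 (Y < U) on D(Y)={2,4,5,6,7} D(U)={2,3,5,7}: Y {2,4,5,6,7}->{2,4,5,6}; U {2,3,5,7}->{3,5,7} => REVISION
Constraint 2 (U < V) on D(U)={3,5,7} D(V)={2,4,5}: U {3,5,7}->{3}; V {2,4,5}->{4,5} => REVISION
Constraint 3 (Y + Z = U) on D(Y)={2,4,5,6} D(Z)={2,3,4,5,6,7} D(U)={3}: Y {2,4,5,6}->{}; Z {2,3,4,5,6,7}->{}; U {3}->{} => REVISION
Total revisions = 3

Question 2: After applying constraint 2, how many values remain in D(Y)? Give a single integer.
Answer: 4

Derivation:
Constraint 1 (Y < U) on D(Y)={2,4,5,6,7} D(U)={2,3,5,7}: Y {2,4,5,6,7}->{2,4,5,6}; U {2,3,5,7}->{3,5,7}
Constraint 2 (U < V) on D(U)={3,5,7} D(V)={2,4,5}: U {3,5,7}->{3}; V {2,4,5}->{4,5}
So after constraint 2: D(Y)={2,4,5,6}, size = 4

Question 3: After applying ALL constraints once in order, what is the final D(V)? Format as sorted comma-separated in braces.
Constraint 1 (Y < U) on D(Y)={2,4,5,6,7} D(U)={2,3,5,7}: Y {2,4,5,6,7}->{2,4,5,6}; U {2,3,5,7}->{3,5,7}
Constraint 2 (U < V) on D(U)={3,5,7} D(V)={2,4,5}: U {3,5,7}->{3}; V {2,4,5}->{4,5}
Constraint 3 (Y + Z = U) on D(Y)={2,4,5,6} D(Z)={2,3,4,5,6,7} D(U)={3}: Y {2,4,5,6}->{}; Z {2,3,4,5,6,7}->{}; U {3}->{}
So after all 3 constraints: D(V) = {4,5}

Answer: {4,5}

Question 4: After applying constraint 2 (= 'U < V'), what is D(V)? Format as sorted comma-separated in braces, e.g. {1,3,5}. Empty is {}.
Constraint 1 (Y < U) on D(Y)={2,4,5,6,7} D(U)={2,3,5,7}: Y {2,4,5,6,7}->{2,4,5,6}; U {2,3,5,7}->{3,5,7}
Constraint 2 (U < V) on D(U)={3,5,7} D(V)={2,4,5}: U {3,5,7}->{3}; V {2,4,5}->{4,5}
So after constraint 2: D(V) = {4,5}

Answer: {4,5}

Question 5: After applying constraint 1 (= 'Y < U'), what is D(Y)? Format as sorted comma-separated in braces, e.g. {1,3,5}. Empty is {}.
Answer: {2,4,5,6}

Derivation:
Constraint 1 (Y < U) on D(Y)={2,4,5,6,7} D(U)={2,3,5,7}: Y {2,4,5,6,7}->{2,4,5,6}; U {2,3,5,7}->{3,5,7}
So after constraint 1: D(Y) = {2,4,5,6}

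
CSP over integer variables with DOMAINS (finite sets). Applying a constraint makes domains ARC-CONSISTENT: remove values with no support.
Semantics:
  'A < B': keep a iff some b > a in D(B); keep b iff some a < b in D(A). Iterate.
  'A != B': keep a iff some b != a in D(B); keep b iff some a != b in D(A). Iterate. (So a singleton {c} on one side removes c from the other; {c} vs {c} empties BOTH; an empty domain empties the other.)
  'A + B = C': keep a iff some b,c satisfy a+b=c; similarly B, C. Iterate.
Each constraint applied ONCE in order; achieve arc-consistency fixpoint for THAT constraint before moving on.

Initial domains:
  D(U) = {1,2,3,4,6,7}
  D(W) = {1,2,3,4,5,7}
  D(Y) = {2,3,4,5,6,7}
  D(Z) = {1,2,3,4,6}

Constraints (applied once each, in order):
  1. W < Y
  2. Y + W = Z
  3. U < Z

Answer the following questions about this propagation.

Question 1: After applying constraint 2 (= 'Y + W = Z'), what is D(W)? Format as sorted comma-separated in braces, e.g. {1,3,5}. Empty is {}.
Constraint 1 (W < Y) on D(W)={1,2,3,4,5,7} D(Y)={2,3,4,5,6,7}: W {1,2,3,4,5,7}->{1,2,3,4,5}
Constraint 2 (Y + W = Z) on D(Y)={2,3,4,5,6,7} D(W)={1,2,3,4,5} D(Z)={1,2,3,4,6}: Y {2,3,4,5,6,7}->{2,3,4,5}; W {1,2,3,4,5}->{1,2,3,4}; Z {1,2,3,4,6}->{3,4,6}
So after constraint 2: D(W) = {1,2,3,4}

Answer: {1,2,3,4}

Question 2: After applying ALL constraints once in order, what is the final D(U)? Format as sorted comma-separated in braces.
Answer: {1,2,3,4}

Derivation:
Constraint 1 (W < Y) on D(W)={1,2,3,4,5,7} D(Y)={2,3,4,5,6,7}: W {1,2,3,4,5,7}->{1,2,3,4,5}
Constraint 2 (Y + W = Z) on D(Y)={2,3,4,5,6,7} D(W)={1,2,3,4,5} D(Z)={1,2,3,4,6}: Y {2,3,4,5,6,7}->{2,3,4,5}; W {1,2,3,4,5}->{1,2,3,4}; Z {1,2,3,4,6}->{3,4,6}
Constraint 3 (U < Z) on D(U)={1,2,3,4,6,7} D(Z)={3,4,6}: U {1,2,3,4,6,7}->{1,2,3,4}
So after all 3 constraints: D(U) = {1,2,3,4}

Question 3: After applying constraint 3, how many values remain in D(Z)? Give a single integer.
Constraint 1 (W < Y) on D(W)={1,2,3,4,5,7} D(Y)={2,3,4,5,6,7}: W {1,2,3,4,5,7}->{1,2,3,4,5}
Constraint 2 (Y + W = Z) on D(Y)={2,3,4,5,6,7} D(W)={1,2,3,4,5} D(Z)={1,2,3,4,6}: Y {2,3,4,5,6,7}->{2,3,4,5}; W {1,2,3,4,5}->{1,2,3,4}; Z {1,2,3,4,6}->{3,4,6}
Constraint 3 (U < Z) on D(U)={1,2,3,4,6,7} D(Z)={3,4,6}: U {1,2,3,4,6,7}->{1,2,3,4}
So after constraint 3: D(Z)={3,4,6}, size = 3

Answer: 3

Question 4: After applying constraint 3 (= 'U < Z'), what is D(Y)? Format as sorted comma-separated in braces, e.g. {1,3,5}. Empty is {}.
Constraint 1 (W < Y) on D(W)={1,2,3,4,5,7} D(Y)={2,3,4,5,6,7}: W {1,2,3,4,5,7}->{1,2,3,4,5}
Constraint 2 (Y + W = Z) on D(Y)={2,3,4,5,6,7} D(W)={1,2,3,4,5} D(Z)={1,2,3,4,6}: Y {2,3,4,5,6,7}->{2,3,4,5}; W {1,2,3,4,5}->{1,2,3,4}; Z {1,2,3,4,6}->{3,4,6}
Constraint 3 (U < Z) on D(U)={1,2,3,4,6,7} D(Z)={3,4,6}: U {1,2,3,4,6,7}->{1,2,3,4}
So after constraint 3: D(Y) = {2,3,4,5}

Answer: {2,3,4,5}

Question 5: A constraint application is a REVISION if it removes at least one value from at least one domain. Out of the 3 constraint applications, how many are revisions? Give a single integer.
Answer: 3

Derivation:
Constraint 1 (W < Y) on D(W)={1,2,3,4,5,7} D(Y)={2,3,4,5,6,7}: W {1,2,3,4,5,7}->{1,2,3,4,5} => REVISION
Constraint 2 (Y + W = Z) on D(Y)={2,3,4,5,6,7} D(W)={1,2,3,4,5} D(Z)={1,2,3,4,6}: Y {2,3,4,5,6,7}->{2,3,4,5}; W {1,2,3,4,5}->{1,2,3,4}; Z {1,2,3,4,6}->{3,4,6} => REVISION
Constraint 3 (U < Z) on D(U)={1,2,3,4,6,7} D(Z)={3,4,6}: U {1,2,3,4,6,7}->{1,2,3,4} => REVISION
Total revisions = 3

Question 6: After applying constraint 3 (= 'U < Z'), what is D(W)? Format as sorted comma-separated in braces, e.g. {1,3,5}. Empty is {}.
Constraint 1 (W < Y) on D(W)={1,2,3,4,5,7} D(Y)={2,3,4,5,6,7}: W {1,2,3,4,5,7}->{1,2,3,4,5}
Constraint 2 (Y + W = Z) on D(Y)={2,3,4,5,6,7} D(W)={1,2,3,4,5} D(Z)={1,2,3,4,6}: Y {2,3,4,5,6,7}->{2,3,4,5}; W {1,2,3,4,5}->{1,2,3,4}; Z {1,2,3,4,6}->{3,4,6}
Constraint 3 (U < Z) on D(U)={1,2,3,4,6,7} D(Z)={3,4,6}: U {1,2,3,4,6,7}->{1,2,3,4}
So after constraint 3: D(W) = {1,2,3,4}

Answer: {1,2,3,4}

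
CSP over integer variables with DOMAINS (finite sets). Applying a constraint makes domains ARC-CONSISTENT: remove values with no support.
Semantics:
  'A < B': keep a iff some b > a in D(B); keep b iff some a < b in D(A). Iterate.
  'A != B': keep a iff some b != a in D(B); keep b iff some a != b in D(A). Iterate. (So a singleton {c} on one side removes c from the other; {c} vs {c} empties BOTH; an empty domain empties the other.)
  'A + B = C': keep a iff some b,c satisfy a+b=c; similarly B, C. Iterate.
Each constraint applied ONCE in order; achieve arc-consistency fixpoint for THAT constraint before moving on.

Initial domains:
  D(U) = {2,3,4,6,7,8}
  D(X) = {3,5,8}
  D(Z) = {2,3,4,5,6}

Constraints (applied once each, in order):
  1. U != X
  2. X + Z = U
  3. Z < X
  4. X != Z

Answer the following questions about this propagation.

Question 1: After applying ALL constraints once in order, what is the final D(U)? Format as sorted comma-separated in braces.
Answer: {6,7,8}

Derivation:
Constraint 1 (U != X) on D(U)={2,3,4,6,7,8} D(X)={3,5,8}: no change
Constraint 2 (X + Z = U) on D(X)={3,5,8} D(Z)={2,3,4,5,6} D(U)={2,3,4,6,7,8}: X {3,5,8}->{3,5}; Z {2,3,4,5,6}->{2,3,4,5}; U {2,3,4,6,7,8}->{6,7,8}
Constraint 3 (Z < X) on D(Z)={2,3,4,5} D(X)={3,5}: Z {2,3,4,5}->{2,3,4}
Constraint 4 (X != Z) on D(X)={3,5} D(Z)={2,3,4}: no change
So after all 4 constraints: D(U) = {6,7,8}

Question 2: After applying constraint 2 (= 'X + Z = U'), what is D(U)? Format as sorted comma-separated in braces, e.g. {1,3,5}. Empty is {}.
Constraint 1 (U != X) on D(U)={2,3,4,6,7,8} D(X)={3,5,8}: no change
Constraint 2 (X + Z = U) on D(X)={3,5,8} D(Z)={2,3,4,5,6} D(U)={2,3,4,6,7,8}: X {3,5,8}->{3,5}; Z {2,3,4,5,6}->{2,3,4,5}; U {2,3,4,6,7,8}->{6,7,8}
So after constraint 2: D(U) = {6,7,8}

Answer: {6,7,8}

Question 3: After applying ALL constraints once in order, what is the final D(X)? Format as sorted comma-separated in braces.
Answer: {3,5}

Derivation:
Constraint 1 (U != X) on D(U)={2,3,4,6,7,8} D(X)={3,5,8}: no change
Constraint 2 (X + Z = U) on D(X)={3,5,8} D(Z)={2,3,4,5,6} D(U)={2,3,4,6,7,8}: X {3,5,8}->{3,5}; Z {2,3,4,5,6}->{2,3,4,5}; U {2,3,4,6,7,8}->{6,7,8}
Constraint 3 (Z < X) on D(Z)={2,3,4,5} D(X)={3,5}: Z {2,3,4,5}->{2,3,4}
Constraint 4 (X != Z) on D(X)={3,5} D(Z)={2,3,4}: no change
So after all 4 constraints: D(X) = {3,5}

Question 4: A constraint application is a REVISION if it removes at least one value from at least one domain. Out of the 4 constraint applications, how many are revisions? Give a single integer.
Constraint 1 (U != X) on D(U)={2,3,4,6,7,8} D(X)={3,5,8}: no change => not a revision
Constraint 2 (X + Z = U) on D(X)={3,5,8} D(Z)={2,3,4,5,6} D(U)={2,3,4,6,7,8}: X {3,5,8}->{3,5}; Z {2,3,4,5,6}->{2,3,4,5}; U {2,3,4,6,7,8}->{6,7,8} => REVISION
Constraint 3 (Z < X) on D(Z)={2,3,4,5} D(X)={3,5}: Z {2,3,4,5}->{2,3,4} => REVISION
Constraint 4 (X != Z) on D(X)={3,5} D(Z)={2,3,4}: no change => not a revision
Total revisions = 2

Answer: 2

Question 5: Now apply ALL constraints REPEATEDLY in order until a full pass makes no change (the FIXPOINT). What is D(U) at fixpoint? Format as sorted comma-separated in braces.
Answer: {6,7,8}

Derivation:
pass 0 (initial): D(U)={2,3,4,6,7,8}
pass 1: U {2,3,4,6,7,8}->{6,7,8}; X {3,5,8}->{3,5}; Z {2,3,4,5,6}->{2,3,4}
pass 2: no change
Fixpoint after 2 passes: D(U) = {6,7,8}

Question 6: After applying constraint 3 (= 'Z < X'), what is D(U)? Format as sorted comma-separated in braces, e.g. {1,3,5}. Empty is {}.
Constraint 1 (U != X) on D(U)={2,3,4,6,7,8} D(X)={3,5,8}: no change
Constraint 2 (X + Z = U) on D(X)={3,5,8} D(Z)={2,3,4,5,6} D(U)={2,3,4,6,7,8}: X {3,5,8}->{3,5}; Z {2,3,4,5,6}->{2,3,4,5}; U {2,3,4,6,7,8}->{6,7,8}
Constraint 3 (Z < X) on D(Z)={2,3,4,5} D(X)={3,5}: Z {2,3,4,5}->{2,3,4}
So after constraint 3: D(U) = {6,7,8}

Answer: {6,7,8}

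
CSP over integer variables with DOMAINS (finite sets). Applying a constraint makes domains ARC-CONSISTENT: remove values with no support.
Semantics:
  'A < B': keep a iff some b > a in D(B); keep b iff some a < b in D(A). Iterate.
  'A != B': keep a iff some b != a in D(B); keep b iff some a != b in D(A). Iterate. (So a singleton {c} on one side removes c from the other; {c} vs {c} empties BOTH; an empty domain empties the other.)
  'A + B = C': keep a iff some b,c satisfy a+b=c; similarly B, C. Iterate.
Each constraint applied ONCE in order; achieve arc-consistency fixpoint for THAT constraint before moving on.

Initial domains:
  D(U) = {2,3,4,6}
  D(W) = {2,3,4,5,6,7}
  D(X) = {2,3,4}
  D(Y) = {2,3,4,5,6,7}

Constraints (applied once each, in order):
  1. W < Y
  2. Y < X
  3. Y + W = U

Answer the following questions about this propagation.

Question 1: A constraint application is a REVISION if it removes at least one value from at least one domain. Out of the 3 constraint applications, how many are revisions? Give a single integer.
Answer: 3

Derivation:
Constraint 1 (W < Y) on D(W)={2,3,4,5,6,7} D(Y)={2,3,4,5,6,7}: W {2,3,4,5,6,7}->{2,3,4,5,6}; Y {2,3,4,5,6,7}->{3,4,5,6,7} => REVISION
Constraint 2 (Y < X) on D(Y)={3,4,5,6,7} D(X)={2,3,4}: Y {3,4,5,6,7}->{3}; X {2,3,4}->{4} => REVISION
Constraint 3 (Y + W = U) on D(Y)={3} D(W)={2,3,4,5,6} D(U)={2,3,4,6}: W {2,3,4,5,6}->{3}; U {2,3,4,6}->{6} => REVISION
Total revisions = 3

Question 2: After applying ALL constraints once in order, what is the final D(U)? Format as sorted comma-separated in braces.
Answer: {6}

Derivation:
Constraint 1 (W < Y) on D(W)={2,3,4,5,6,7} D(Y)={2,3,4,5,6,7}: W {2,3,4,5,6,7}->{2,3,4,5,6}; Y {2,3,4,5,6,7}->{3,4,5,6,7}
Constraint 2 (Y < X) on D(Y)={3,4,5,6,7} D(X)={2,3,4}: Y {3,4,5,6,7}->{3}; X {2,3,4}->{4}
Constraint 3 (Y + W = U) on D(Y)={3} D(W)={2,3,4,5,6} D(U)={2,3,4,6}: W {2,3,4,5,6}->{3}; U {2,3,4,6}->{6}
So after all 3 constraints: D(U) = {6}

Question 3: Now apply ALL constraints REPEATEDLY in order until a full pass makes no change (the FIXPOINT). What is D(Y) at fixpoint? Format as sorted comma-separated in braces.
Answer: {}

Derivation:
pass 0 (initial): D(Y)={2,3,4,5,6,7}
pass 1: U {2,3,4,6}->{6}; W {2,3,4,5,6,7}->{3}; X {2,3,4}->{4}; Y {2,3,4,5,6,7}->{3}
pass 2: U {6}->{}; W {3}->{}; X {4}->{}; Y {3}->{}
pass 3: no change
Fixpoint after 3 passes: D(Y) = {}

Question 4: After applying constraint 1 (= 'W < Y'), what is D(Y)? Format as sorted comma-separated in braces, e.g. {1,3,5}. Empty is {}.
Answer: {3,4,5,6,7}

Derivation:
Constraint 1 (W < Y) on D(W)={2,3,4,5,6,7} D(Y)={2,3,4,5,6,7}: W {2,3,4,5,6,7}->{2,3,4,5,6}; Y {2,3,4,5,6,7}->{3,4,5,6,7}
So after constraint 1: D(Y) = {3,4,5,6,7}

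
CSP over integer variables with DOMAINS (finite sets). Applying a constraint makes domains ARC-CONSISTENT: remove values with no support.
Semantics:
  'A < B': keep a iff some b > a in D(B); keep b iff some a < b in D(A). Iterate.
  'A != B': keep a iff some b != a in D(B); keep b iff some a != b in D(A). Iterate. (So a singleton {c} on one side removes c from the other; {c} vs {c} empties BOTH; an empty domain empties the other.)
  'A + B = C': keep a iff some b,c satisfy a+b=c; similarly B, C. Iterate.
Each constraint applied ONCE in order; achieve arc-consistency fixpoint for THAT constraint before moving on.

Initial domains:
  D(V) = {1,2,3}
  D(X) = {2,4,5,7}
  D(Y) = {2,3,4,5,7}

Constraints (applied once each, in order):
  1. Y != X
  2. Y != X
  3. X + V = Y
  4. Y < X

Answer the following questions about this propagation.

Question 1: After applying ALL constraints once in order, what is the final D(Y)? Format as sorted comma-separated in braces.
Constraint 1 (Y != X) on D(Y)={2,3,4,5,7} D(X)={2,4,5,7}: no change
Constraint 2 (Y != X) on D(Y)={2,3,4,5,7} D(X)={2,4,5,7}: no change
Constraint 3 (X + V = Y) on D(X)={2,4,5,7} D(V)={1,2,3} D(Y)={2,3,4,5,7}: X {2,4,5,7}->{2,4,5}; Y {2,3,4,5,7}->{3,4,5,7}
Constraint 4 (Y < X) on D(Y)={3,4,5,7} D(X)={2,4,5}: Y {3,4,5,7}->{3,4}; X {2,4,5}->{4,5}
So after all 4 constraints: D(Y) = {3,4}

Answer: {3,4}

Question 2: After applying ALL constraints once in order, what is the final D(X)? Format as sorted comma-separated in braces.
Constraint 1 (Y != X) on D(Y)={2,3,4,5,7} D(X)={2,4,5,7}: no change
Constraint 2 (Y != X) on D(Y)={2,3,4,5,7} D(X)={2,4,5,7}: no change
Constraint 3 (X + V = Y) on D(X)={2,4,5,7} D(V)={1,2,3} D(Y)={2,3,4,5,7}: X {2,4,5,7}->{2,4,5}; Y {2,3,4,5,7}->{3,4,5,7}
Constraint 4 (Y < X) on D(Y)={3,4,5,7} D(X)={2,4,5}: Y {3,4,5,7}->{3,4}; X {2,4,5}->{4,5}
So after all 4 constraints: D(X) = {4,5}

Answer: {4,5}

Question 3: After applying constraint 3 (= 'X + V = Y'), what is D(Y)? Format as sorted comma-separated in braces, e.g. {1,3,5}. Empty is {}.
Answer: {3,4,5,7}

Derivation:
Constraint 1 (Y != X) on D(Y)={2,3,4,5,7} D(X)={2,4,5,7}: no change
Constraint 2 (Y != X) on D(Y)={2,3,4,5,7} D(X)={2,4,5,7}: no change
Constraint 3 (X + V = Y) on D(X)={2,4,5,7} D(V)={1,2,3} D(Y)={2,3,4,5,7}: X {2,4,5,7}->{2,4,5}; Y {2,3,4,5,7}->{3,4,5,7}
So after constraint 3: D(Y) = {3,4,5,7}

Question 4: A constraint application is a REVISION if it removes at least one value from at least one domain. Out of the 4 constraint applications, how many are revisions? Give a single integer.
Answer: 2

Derivation:
Constraint 1 (Y != X) on D(Y)={2,3,4,5,7} D(X)={2,4,5,7}: no change => not a revision
Constraint 2 (Y != X) on D(Y)={2,3,4,5,7} D(X)={2,4,5,7}: no change => not a revision
Constraint 3 (X + V = Y) on D(X)={2,4,5,7} D(V)={1,2,3} D(Y)={2,3,4,5,7}: X {2,4,5,7}->{2,4,5}; Y {2,3,4,5,7}->{3,4,5,7} => REVISION
Constraint 4 (Y < X) on D(Y)={3,4,5,7} D(X)={2,4,5}: Y {3,4,5,7}->{3,4}; X {2,4,5}->{4,5} => REVISION
Total revisions = 2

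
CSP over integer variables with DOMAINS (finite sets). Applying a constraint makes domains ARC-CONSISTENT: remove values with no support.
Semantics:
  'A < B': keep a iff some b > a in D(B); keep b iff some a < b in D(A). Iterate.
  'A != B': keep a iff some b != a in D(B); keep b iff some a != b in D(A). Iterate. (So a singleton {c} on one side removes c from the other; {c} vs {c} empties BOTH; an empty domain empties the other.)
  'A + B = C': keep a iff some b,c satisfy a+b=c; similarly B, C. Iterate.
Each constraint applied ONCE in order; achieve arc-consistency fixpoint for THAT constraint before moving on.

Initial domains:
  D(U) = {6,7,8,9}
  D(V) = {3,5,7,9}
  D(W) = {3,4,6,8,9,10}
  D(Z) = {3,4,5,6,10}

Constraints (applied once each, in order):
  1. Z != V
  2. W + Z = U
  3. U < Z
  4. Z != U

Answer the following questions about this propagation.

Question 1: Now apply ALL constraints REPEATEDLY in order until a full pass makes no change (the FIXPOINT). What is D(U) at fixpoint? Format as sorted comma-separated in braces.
Answer: {}

Derivation:
pass 0 (initial): D(U)={6,7,8,9}
pass 1: U {6,7,8,9}->{}; W {3,4,6,8,9,10}->{3,4,6}; Z {3,4,5,6,10}->{}
pass 2: V {3,5,7,9}->{}; W {3,4,6}->{}
pass 3: no change
Fixpoint after 3 passes: D(U) = {}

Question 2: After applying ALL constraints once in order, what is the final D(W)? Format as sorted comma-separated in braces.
Constraint 1 (Z != V) on D(Z)={3,4,5,6,10} D(V)={3,5,7,9}: no change
Constraint 2 (W + Z = U) on D(W)={3,4,6,8,9,10} D(Z)={3,4,5,6,10} D(U)={6,7,8,9}: W {3,4,6,8,9,10}->{3,4,6}; Z {3,4,5,6,10}->{3,4,5,6}
Constraint 3 (U < Z) on D(U)={6,7,8,9} D(Z)={3,4,5,6}: U {6,7,8,9}->{}; Z {3,4,5,6}->{}
Constraint 4 (Z != U) on D(Z)={} D(U)={}: no change
So after all 4 constraints: D(W) = {3,4,6}

Answer: {3,4,6}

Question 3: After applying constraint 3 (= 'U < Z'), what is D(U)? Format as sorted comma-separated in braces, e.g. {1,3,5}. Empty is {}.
Answer: {}

Derivation:
Constraint 1 (Z != V) on D(Z)={3,4,5,6,10} D(V)={3,5,7,9}: no change
Constraint 2 (W + Z = U) on D(W)={3,4,6,8,9,10} D(Z)={3,4,5,6,10} D(U)={6,7,8,9}: W {3,4,6,8,9,10}->{3,4,6}; Z {3,4,5,6,10}->{3,4,5,6}
Constraint 3 (U < Z) on D(U)={6,7,8,9} D(Z)={3,4,5,6}: U {6,7,8,9}->{}; Z {3,4,5,6}->{}
So after constraint 3: D(U) = {}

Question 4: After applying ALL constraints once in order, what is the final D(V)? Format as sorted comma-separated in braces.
Answer: {3,5,7,9}

Derivation:
Constraint 1 (Z != V) on D(Z)={3,4,5,6,10} D(V)={3,5,7,9}: no change
Constraint 2 (W + Z = U) on D(W)={3,4,6,8,9,10} D(Z)={3,4,5,6,10} D(U)={6,7,8,9}: W {3,4,6,8,9,10}->{3,4,6}; Z {3,4,5,6,10}->{3,4,5,6}
Constraint 3 (U < Z) on D(U)={6,7,8,9} D(Z)={3,4,5,6}: U {6,7,8,9}->{}; Z {3,4,5,6}->{}
Constraint 4 (Z != U) on D(Z)={} D(U)={}: no change
So after all 4 constraints: D(V) = {3,5,7,9}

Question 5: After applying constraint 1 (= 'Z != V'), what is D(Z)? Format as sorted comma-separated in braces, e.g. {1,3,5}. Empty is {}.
Constraint 1 (Z != V) on D(Z)={3,4,5,6,10} D(V)={3,5,7,9}: no change
So after constraint 1: D(Z) = {3,4,5,6,10}

Answer: {3,4,5,6,10}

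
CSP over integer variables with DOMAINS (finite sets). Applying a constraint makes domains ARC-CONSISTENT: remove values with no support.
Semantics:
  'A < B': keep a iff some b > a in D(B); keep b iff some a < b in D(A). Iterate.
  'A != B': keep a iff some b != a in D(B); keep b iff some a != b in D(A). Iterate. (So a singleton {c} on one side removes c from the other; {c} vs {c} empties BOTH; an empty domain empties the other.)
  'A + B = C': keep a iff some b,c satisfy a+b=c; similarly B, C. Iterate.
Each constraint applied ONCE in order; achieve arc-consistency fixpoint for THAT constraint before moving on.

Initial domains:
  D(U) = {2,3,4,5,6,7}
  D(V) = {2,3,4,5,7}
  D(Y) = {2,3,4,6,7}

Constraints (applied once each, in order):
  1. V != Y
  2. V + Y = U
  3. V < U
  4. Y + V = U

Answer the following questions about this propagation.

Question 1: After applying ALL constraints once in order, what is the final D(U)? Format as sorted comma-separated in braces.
Constraint 1 (V != Y) on D(V)={2,3,4,5,7} D(Y)={2,3,4,6,7}: no change
Constraint 2 (V + Y = U) on D(V)={2,3,4,5,7} D(Y)={2,3,4,6,7} D(U)={2,3,4,5,6,7}: V {2,3,4,5,7}->{2,3,4,5}; Y {2,3,4,6,7}->{2,3,4}; U {2,3,4,5,6,7}->{4,5,6,7}
Constraint 3 (V < U) on D(V)={2,3,4,5} D(U)={4,5,6,7}: no change
Constraint 4 (Y + V = U) on D(Y)={2,3,4} D(V)={2,3,4,5} D(U)={4,5,6,7}: no change
So after all 4 constraints: D(U) = {4,5,6,7}

Answer: {4,5,6,7}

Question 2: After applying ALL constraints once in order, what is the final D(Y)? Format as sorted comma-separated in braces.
Constraint 1 (V != Y) on D(V)={2,3,4,5,7} D(Y)={2,3,4,6,7}: no change
Constraint 2 (V + Y = U) on D(V)={2,3,4,5,7} D(Y)={2,3,4,6,7} D(U)={2,3,4,5,6,7}: V {2,3,4,5,7}->{2,3,4,5}; Y {2,3,4,6,7}->{2,3,4}; U {2,3,4,5,6,7}->{4,5,6,7}
Constraint 3 (V < U) on D(V)={2,3,4,5} D(U)={4,5,6,7}: no change
Constraint 4 (Y + V = U) on D(Y)={2,3,4} D(V)={2,3,4,5} D(U)={4,5,6,7}: no change
So after all 4 constraints: D(Y) = {2,3,4}

Answer: {2,3,4}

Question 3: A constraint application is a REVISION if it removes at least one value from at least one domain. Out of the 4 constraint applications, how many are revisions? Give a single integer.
Constraint 1 (V != Y) on D(V)={2,3,4,5,7} D(Y)={2,3,4,6,7}: no change => not a revision
Constraint 2 (V + Y = U) on D(V)={2,3,4,5,7} D(Y)={2,3,4,6,7} D(U)={2,3,4,5,6,7}: V {2,3,4,5,7}->{2,3,4,5}; Y {2,3,4,6,7}->{2,3,4}; U {2,3,4,5,6,7}->{4,5,6,7} => REVISION
Constraint 3 (V < U) on D(V)={2,3,4,5} D(U)={4,5,6,7}: no change => not a revision
Constraint 4 (Y + V = U) on D(Y)={2,3,4} D(V)={2,3,4,5} D(U)={4,5,6,7}: no change => not a revision
Total revisions = 1

Answer: 1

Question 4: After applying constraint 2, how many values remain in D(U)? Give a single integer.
Constraint 1 (V != Y) on D(V)={2,3,4,5,7} D(Y)={2,3,4,6,7}: no change
Constraint 2 (V + Y = U) on D(V)={2,3,4,5,7} D(Y)={2,3,4,6,7} D(U)={2,3,4,5,6,7}: V {2,3,4,5,7}->{2,3,4,5}; Y {2,3,4,6,7}->{2,3,4}; U {2,3,4,5,6,7}->{4,5,6,7}
So after constraint 2: D(U)={4,5,6,7}, size = 4

Answer: 4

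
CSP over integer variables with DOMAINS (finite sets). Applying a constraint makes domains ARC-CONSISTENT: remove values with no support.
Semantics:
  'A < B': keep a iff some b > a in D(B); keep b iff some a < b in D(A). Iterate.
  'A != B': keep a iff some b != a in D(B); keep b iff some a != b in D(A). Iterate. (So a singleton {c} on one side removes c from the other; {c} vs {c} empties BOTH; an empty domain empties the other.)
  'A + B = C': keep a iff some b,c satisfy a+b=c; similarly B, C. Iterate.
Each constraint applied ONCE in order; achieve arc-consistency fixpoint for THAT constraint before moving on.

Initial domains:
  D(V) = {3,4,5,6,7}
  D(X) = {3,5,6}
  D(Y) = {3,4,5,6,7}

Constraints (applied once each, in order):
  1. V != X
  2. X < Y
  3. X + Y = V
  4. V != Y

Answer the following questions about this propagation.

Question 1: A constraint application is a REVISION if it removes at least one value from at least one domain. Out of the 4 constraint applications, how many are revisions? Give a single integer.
Constraint 1 (V != X) on D(V)={3,4,5,6,7} D(X)={3,5,6}: no change => not a revision
Constraint 2 (X < Y) on D(X)={3,5,6} D(Y)={3,4,5,6,7}: Y {3,4,5,6,7}->{4,5,6,7} => REVISION
Constraint 3 (X + Y = V) on D(X)={3,5,6} D(Y)={4,5,6,7} D(V)={3,4,5,6,7}: X {3,5,6}->{3}; Y {4,5,6,7}->{4}; V {3,4,5,6,7}->{7} => REVISION
Constraint 4 (V != Y) on D(V)={7} D(Y)={4}: no change => not a revision
Total revisions = 2

Answer: 2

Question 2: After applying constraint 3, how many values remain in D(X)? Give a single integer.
Answer: 1

Derivation:
Constraint 1 (V != X) on D(V)={3,4,5,6,7} D(X)={3,5,6}: no change
Constraint 2 (X < Y) on D(X)={3,5,6} D(Y)={3,4,5,6,7}: Y {3,4,5,6,7}->{4,5,6,7}
Constraint 3 (X + Y = V) on D(X)={3,5,6} D(Y)={4,5,6,7} D(V)={3,4,5,6,7}: X {3,5,6}->{3}; Y {4,5,6,7}->{4}; V {3,4,5,6,7}->{7}
So after constraint 3: D(X)={3}, size = 1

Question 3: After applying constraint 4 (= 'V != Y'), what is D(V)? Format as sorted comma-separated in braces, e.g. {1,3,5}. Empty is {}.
Constraint 1 (V != X) on D(V)={3,4,5,6,7} D(X)={3,5,6}: no change
Constraint 2 (X < Y) on D(X)={3,5,6} D(Y)={3,4,5,6,7}: Y {3,4,5,6,7}->{4,5,6,7}
Constraint 3 (X + Y = V) on D(X)={3,5,6} D(Y)={4,5,6,7} D(V)={3,4,5,6,7}: X {3,5,6}->{3}; Y {4,5,6,7}->{4}; V {3,4,5,6,7}->{7}
Constraint 4 (V != Y) on D(V)={7} D(Y)={4}: no change
So after constraint 4: D(V) = {7}

Answer: {7}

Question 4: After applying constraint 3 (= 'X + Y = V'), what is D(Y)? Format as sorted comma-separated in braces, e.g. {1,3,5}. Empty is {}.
Constraint 1 (V != X) on D(V)={3,4,5,6,7} D(X)={3,5,6}: no change
Constraint 2 (X < Y) on D(X)={3,5,6} D(Y)={3,4,5,6,7}: Y {3,4,5,6,7}->{4,5,6,7}
Constraint 3 (X + Y = V) on D(X)={3,5,6} D(Y)={4,5,6,7} D(V)={3,4,5,6,7}: X {3,5,6}->{3}; Y {4,5,6,7}->{4}; V {3,4,5,6,7}->{7}
So after constraint 3: D(Y) = {4}

Answer: {4}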